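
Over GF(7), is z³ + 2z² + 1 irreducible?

Write P(z) = z³ + 2z² + 1.
Check for roots in GF(7): P(0) = 1; P(1) = 4; P(2) = 3; P(3) = 4; P(4) = 6; P(5) = 1; P(6) = 2.
No roots. A degree-3 polynomial over a field with no linear factor is irreducible.

Yes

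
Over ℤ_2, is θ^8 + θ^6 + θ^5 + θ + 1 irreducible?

Write m(θ) = θ^8 + θ^6 + θ^5 + θ + 1.
Check for roots in ℤ_2: m(0) = 1; m(1) = 1.
No roots, so no linear factors.
Monic irreducibles of degree 2 over GF(2): θ^2 + θ + 1.
None of them divide m (all give nonzero remainder).
Monic irreducibles of degree 3 over GF(2): θ^3 + θ + 1, θ^3 + θ^2 + 1.
None of them divide m (all give nonzero remainder).
Monic irreducibles of degree 4 over GF(2): θ^4 + θ + 1, θ^4 + θ^3 + 1, θ^4 + θ^3 + θ^2 + θ + 1.
None of them divide m (all give nonzero remainder).
No irreducible factor of degree ≤ 4 exists, so m is irreducible over GF(2).

Yes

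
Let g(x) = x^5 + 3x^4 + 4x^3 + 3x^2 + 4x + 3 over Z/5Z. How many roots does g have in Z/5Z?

Evaluate at each of the 5 elements of Z/5Z:
g(0) = 3; g(1) = 3; g(2) = 0 → root; g(3) = 1; g(4) = 0 → root.
Roots: {2, 4}.

2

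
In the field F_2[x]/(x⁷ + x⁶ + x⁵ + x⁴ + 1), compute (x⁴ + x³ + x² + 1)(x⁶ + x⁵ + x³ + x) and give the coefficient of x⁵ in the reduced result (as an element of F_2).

Multiply in F_2[x]: (x⁴ + x³ + x² + 1)·(x⁶ + x⁵ + x³ + x) = x¹⁰ + x⁵ + x⁴ + x.
Reduce using x⁷ ≡ x⁶ + x⁵ + x⁴ + 1 (mod x⁷ + x⁶ + x⁵ + x⁴ + 1).
Reduced: x⁶ + x⁵ + x⁴ + x³ + x² + x.

1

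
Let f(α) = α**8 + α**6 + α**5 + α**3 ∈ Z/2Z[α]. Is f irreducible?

Check for roots in Z/2Z: f(0) = 0 → root; f(1) = 0 → root.
f(0) = 0, so (α) divides f(α); f is reducible.

No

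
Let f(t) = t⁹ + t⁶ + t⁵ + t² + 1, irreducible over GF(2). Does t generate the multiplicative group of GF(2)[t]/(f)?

|GF(2^9)^×| = 2^9 − 1 = 511. Prime factorization: 511 = 7·73.
f is primitive ⇔ t has order 511 in GF(2)[t]/(f), i.e. t^(511/q) ≠ 1 for each prime q | 511.
t^(73) mod f = 1
t^(7) mod f = t⁷.
Since t^(73) = 1, the order of t divides 73 < 511; not primitive.

No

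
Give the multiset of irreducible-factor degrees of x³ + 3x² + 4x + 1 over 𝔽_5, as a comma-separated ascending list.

3

Write h(x) = x³ + 3x² + 4x + 1.
Roots in 𝔽_5: h(0) = 1; h(1) = 4; h(2) = 4; h(3) = 2; h(4) = 4.
Complete factorization: h(x) = (x³ + 3x² + 4x + 1).
Factor degrees with multiplicity: 3 = 3.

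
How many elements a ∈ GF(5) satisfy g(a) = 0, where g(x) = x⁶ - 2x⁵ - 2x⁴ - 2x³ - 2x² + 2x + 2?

Evaluate at each of the 5 elements of GF(5):
g(0) = 2; g(1) = 2; g(2) = 0 → root; g(3) = 2; g(4) = 1.
Roots: {2}.

1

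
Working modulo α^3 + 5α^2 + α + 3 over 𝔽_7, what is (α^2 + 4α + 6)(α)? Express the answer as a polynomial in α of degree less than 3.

Multiply in 𝔽_7[α]: (α^2 + 4α + 6)·(α) = α^3 + 4α^2 + 6α.
Reduce using α^3 ≡ 2α^2 + 6α + 4 (mod α^3 + 5α^2 + α + 3).
Reduced: 6α^2 + 5α + 4.

6α^2 + 5α + 4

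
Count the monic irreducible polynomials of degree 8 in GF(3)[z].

810

Gauss's count: N_{3}(8) = (1/8) Σ_{d|8} μ(8/d)·3^d.
Divisors of 8: 1, 2, 4, 8; μ(8/d) for each: 0, 0, -1, 1.
Σ = − 3^4 + 3^8 = 6480.
N = 6480/8 = 810.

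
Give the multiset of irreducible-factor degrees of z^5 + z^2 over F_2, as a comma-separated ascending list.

1, 1, 1, 2

Write h(z) = z^5 + z^2.
Roots in F_2: h(0) = 0 → root; h(1) = 0 → root.
Linear factors from roots: (z), (z + 1).
Complete factorization: h(z) = (z + 1)·(z)^2·(z^2 + z + 1).
Factor degrees with multiplicity: 1 + 1 + 1 + 2 = 5.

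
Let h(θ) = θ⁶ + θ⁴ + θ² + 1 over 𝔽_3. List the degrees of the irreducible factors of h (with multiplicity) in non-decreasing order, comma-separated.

Roots in 𝔽_3: h(0) = 1; h(1) = 1; h(2) = 1.
Complete factorization: h(θ) = (θ² + 1)·(θ² + θ - 1)·(θ² - θ - 1).
Factor degrees with multiplicity: 2 + 2 + 2 = 6.

2, 2, 2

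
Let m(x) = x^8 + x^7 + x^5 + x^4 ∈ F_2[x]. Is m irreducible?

Check for roots in F_2: m(0) = 0 → root; m(1) = 0 → root.
m(0) = 0, so (x) divides m(x); m is reducible.

No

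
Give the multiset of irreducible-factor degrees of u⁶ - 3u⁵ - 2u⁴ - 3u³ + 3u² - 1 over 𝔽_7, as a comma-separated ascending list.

Write g(u) = u⁶ - 3u⁵ - 2u⁴ - 3u³ + 3u² - 1.
Linear factors from roots: (u - 2), (u - 3), (u + 1).
Complete factorization: g(u) = (u - 3)·(u - 2)·(u + 1)^2·(u² + 1).
Factor degrees with multiplicity: 1 + 1 + 1 + 1 + 2 = 6.

1, 1, 1, 1, 2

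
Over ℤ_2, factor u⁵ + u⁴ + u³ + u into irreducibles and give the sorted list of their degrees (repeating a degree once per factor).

1, 1, 3

Write f(u) = u⁵ + u⁴ + u³ + u.
Roots in ℤ_2: f(0) = 0 → root; f(1) = 0 → root.
Linear factors from roots: (u), (u + 1).
Complete factorization: f(u) = (u)·(u + 1)·(u³ + u + 1).
Factor degrees with multiplicity: 1 + 1 + 3 = 5.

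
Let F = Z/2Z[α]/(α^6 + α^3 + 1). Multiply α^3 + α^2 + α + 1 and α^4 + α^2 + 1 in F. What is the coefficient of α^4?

Multiply in Z/2Z[α]: (α^3 + α^2 + α + 1)·(α^4 + α^2 + 1) = α^7 + α^6 + α + 1.
Reduce using α^6 ≡ α^3 + 1 (mod α^6 + α^3 + 1).
Reduced: α^4 + α^3.

1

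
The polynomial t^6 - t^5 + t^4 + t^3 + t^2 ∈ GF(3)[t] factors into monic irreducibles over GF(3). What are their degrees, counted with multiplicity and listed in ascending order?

1, 1, 1, 1, 2

Write g(t) = t^6 - t^5 + t^4 + t^3 + t^2.
Roots in GF(3): g(0) = 0 → root; g(1) = 0 → root; g(2) = 0 → root.
Linear factors from roots: (t), (t - 1), (t + 1).
Complete factorization: g(t) = (t + 1)·(t - 1)·(t)^2·(t^2 - t - 1).
Factor degrees with multiplicity: 1 + 1 + 1 + 1 + 2 = 6.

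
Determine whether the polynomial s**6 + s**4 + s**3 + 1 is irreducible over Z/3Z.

Yes

Write f(s) = s**6 + s**4 + s**3 + 1.
Check for roots in Z/3Z: f(0) = 1; f(1) = 1; f(2) = 2.
No roots, so no linear factors.
Monic irreducibles of degree 2 over GF(3): s**2 + 1, s**2 + s + 2, s**2 + 2s + 2.
None of them divide f (all give nonzero remainder).
Degree-3 irreducible divisors: test the 8 monic irreducibles of degree 3 over GF(3).
None of them divide f (all give nonzero remainder).
No irreducible factor of degree ≤ 3 exists, so f is irreducible over GF(3).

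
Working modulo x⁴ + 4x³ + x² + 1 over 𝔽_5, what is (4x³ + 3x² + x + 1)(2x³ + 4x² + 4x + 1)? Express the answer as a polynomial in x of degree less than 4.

4x^3 + x^2 + 4

Multiply in 𝔽_5[x]: (4x³ + 3x² + x + 1)·(2x³ + 4x² + 4x + 1) = 3x⁶ + 2x⁵ + 2x³ + x² + 1.
Reduce using x⁴ ≡ x³ + 4x² + 4 (mod x⁴ + 4x³ + x² + 1).
Reduced: 4x³ + x² + 4.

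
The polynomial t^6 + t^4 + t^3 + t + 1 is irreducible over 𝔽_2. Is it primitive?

Write f(t) = t^6 + t^4 + t^3 + t + 1.
|GF(2^6)^×| = 2^6 − 1 = 63. Prime factorization: 63 = 3^2·7.
f is primitive ⇔ t has order 63 in GF(2)[t]/(f), i.e. t^(63/q) ≠ 1 for each prime q | 63.
t^(21) mod f = t^3 + t^2 + t.
t^(9) mod f = t^5 + t^4 + t^2 + 1.
None equal 1, so t has full order 63; f is primitive.

Yes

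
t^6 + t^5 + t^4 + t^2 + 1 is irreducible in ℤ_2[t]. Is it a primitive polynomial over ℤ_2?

Write f(t) = t^6 + t^5 + t^4 + t^2 + 1.
|GF(2^6)^×| = 2^6 − 1 = 63. Prime factorization: 63 = 3^2·7.
f is primitive ⇔ t has order 63 in GF(2)[t]/(f), i.e. t^(63/q) ≠ 1 for each prime q | 63.
t^(21) mod f = 1
t^(9) mod f = t^3 + 1.
Since t^(21) = 1, the order of t divides 21 < 63; not primitive.

No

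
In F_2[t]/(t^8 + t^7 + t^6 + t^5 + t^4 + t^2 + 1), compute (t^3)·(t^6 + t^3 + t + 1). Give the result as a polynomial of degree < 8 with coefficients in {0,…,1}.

Multiply in F_2[t]: (t^3)·(t^6 + t^3 + t + 1) = t^9 + t^6 + t^4 + t^3.
Reduce using t^8 ≡ t^7 + t^6 + t^5 + t^4 + t^2 + 1 (mod t^8 + t^7 + t^6 + t^5 + t^4 + t^2 + 1).
Reduced: t^6 + t^2 + t + 1.

t^6 + t^2 + t + 1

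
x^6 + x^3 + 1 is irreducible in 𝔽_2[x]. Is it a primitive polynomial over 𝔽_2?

Write f(x) = x^6 + x^3 + 1.
|GF(2^6)^×| = 2^6 − 1 = 63. Prime factorization: 63 = 3^2·7.
f is primitive ⇔ x has order 63 in GF(2)[x]/(f), i.e. x^(63/q) ≠ 1 for each prime q | 63.
x^(21) mod f = x^3.
x^(9) mod f = 1
Since x^(9) = 1, the order of x divides 9 < 63; not primitive.

No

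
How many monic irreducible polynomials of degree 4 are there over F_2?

3

x^(2^4) − x is the product of all monic irreducibles of degree dividing 4; Möbius inversion gives N = (1/4) Σ μ(4/d)·2^d.
Divisors of 4: 1, 2, 4; μ(4/d) for each: 0, -1, 1.
Σ = − 2^2 + 2^4 = 12.
N = 12/4 = 3.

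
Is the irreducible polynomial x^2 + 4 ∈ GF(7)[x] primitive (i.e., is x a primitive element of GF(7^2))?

No

Write f(x) = x^2 + 4.
|GF(7^2)^×| = 7^2 − 1 = 48. Prime factorization: 48 = 2^4·3.
f is primitive ⇔ x has order 48 in GF(7)[x]/(f), i.e. x^(48/q) ≠ 1 for each prime q | 48.
x^(24) mod f = 1
x^(16) mod f = 2.
Since x^(24) = 1, the order of x divides 24 < 48; not primitive.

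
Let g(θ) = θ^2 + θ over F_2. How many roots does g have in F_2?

Evaluate at each of the 2 elements of F_2:
g(0) = 0 → root; g(1) = 0 → root.
Roots: {0, 1}.

2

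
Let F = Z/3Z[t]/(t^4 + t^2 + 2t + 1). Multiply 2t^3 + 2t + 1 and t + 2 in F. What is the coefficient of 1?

Multiply in Z/3Z[t]: (2t^3 + 2t + 1)·(t + 2) = 2t^4 + t^3 + 2t^2 + 2t + 2.
Reduce using t^4 ≡ 2t^2 + t + 2 (mod t^4 + t^2 + 2t + 1).
Reduced: t^3 + t.

0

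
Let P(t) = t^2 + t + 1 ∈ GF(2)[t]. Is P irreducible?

Check for roots in GF(2): P(0) = 1; P(1) = 1.
No roots. A degree-2 polynomial over a field with no linear factor is irreducible.

Yes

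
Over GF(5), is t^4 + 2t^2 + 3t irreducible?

No

Write m(t) = t^4 + 2t^2 + 3t.
Check for roots in GF(5): m(0) = 0 → root; m(1) = 1; m(2) = 0 → root; m(3) = 3; m(4) = 0 → root.
m(0) = 0, so (t) divides m(t); m is reducible.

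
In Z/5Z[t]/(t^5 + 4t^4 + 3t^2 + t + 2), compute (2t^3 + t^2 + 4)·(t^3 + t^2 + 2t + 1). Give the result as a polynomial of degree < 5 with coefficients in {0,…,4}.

Multiply in Z/5Z[t]: (2t^3 + t^2 + 4)·(t^3 + t^2 + 2t + 1) = 2t^6 + 3t^5 + 3t^3 + 3t + 4.
Reduce using t^5 ≡ t^4 + 2t^2 + 4t + 3 (mod t^5 + 4t^4 + 3t^2 + t + 2).
Reduced: 2t^3 + 3t^2 + 4t + 4.

2t^3 + 3t^2 + 4t + 4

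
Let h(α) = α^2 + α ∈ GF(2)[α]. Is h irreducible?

Check for roots in GF(2): h(0) = 0 → root; h(1) = 0 → root.
h(0) = 0, so (α) divides h(α); h is reducible.

No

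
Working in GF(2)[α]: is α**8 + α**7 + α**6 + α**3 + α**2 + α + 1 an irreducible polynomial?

Yes

Write h(α) = α**8 + α**7 + α**6 + α**3 + α**2 + α + 1.
Check for roots in GF(2): h(0) = 1; h(1) = 1.
No roots, so no linear factors.
Monic irreducibles of degree 2 over GF(2): α**2 + α + 1.
None of them divide h (all give nonzero remainder).
Monic irreducibles of degree 3 over GF(2): α**3 + α + 1, α**3 + α**2 + 1.
None of them divide h (all give nonzero remainder).
Monic irreducibles of degree 4 over GF(2): α**4 + α + 1, α**4 + α**3 + 1, α**4 + α**3 + α**2 + α + 1.
None of them divide h (all give nonzero remainder).
No irreducible factor of degree ≤ 4 exists, so h is irreducible over GF(2).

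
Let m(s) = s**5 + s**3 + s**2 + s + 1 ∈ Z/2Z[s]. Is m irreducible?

Yes

Check for roots in Z/2Z: m(0) = 1; m(1) = 1.
No roots, so no linear factors.
Monic irreducibles of degree 2 over GF(2): s**2 + s + 1.
None of them divide m (all give nonzero remainder).
No irreducible factor of degree ≤ 2 exists, so m is irreducible over GF(2).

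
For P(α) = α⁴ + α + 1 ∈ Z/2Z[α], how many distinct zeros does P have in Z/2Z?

Evaluate at each of the 2 elements of Z/2Z:
P(0) = 1; P(1) = 1.
No element is a root.

0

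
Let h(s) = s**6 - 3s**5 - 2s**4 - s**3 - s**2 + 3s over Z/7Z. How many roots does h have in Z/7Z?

4

Evaluate at each of the 7 elements of Z/7Z:
h(0) = 0 → root; h(1) = 4; h(2) = 0 → root; h(3) = 0 → root; h(4) = 3; h(5) = 0 → root; h(6) = 6.
Roots: {0, 2, 3, 5}.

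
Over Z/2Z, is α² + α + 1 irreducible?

Write g(α) = α² + α + 1.
Check for roots in Z/2Z: g(0) = 1; g(1) = 1.
No roots. A degree-2 polynomial over a field with no linear factor is irreducible.

Yes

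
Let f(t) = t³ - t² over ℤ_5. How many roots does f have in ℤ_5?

2

Evaluate at each of the 5 elements of ℤ_5:
f(0) = 0 → root; f(1) = 0 → root; f(2) = 4; f(3) = 3; f(4) = 3.
Roots: {0, 1}.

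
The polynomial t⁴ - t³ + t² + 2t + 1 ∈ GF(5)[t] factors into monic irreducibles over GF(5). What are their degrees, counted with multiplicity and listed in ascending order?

1, 3

Write f(t) = t⁴ - t³ + t² + 2t + 1.
Roots in GF(5): f(0) = 1; f(1) = 4; f(2) = 2; f(3) = 0 → root; f(4) = 2.
Linear factors from roots: (t + 2).
Complete factorization: f(t) = (t + 2)·(t³ + 2t² + 2t - 2).
Factor degrees with multiplicity: 1 + 3 = 4.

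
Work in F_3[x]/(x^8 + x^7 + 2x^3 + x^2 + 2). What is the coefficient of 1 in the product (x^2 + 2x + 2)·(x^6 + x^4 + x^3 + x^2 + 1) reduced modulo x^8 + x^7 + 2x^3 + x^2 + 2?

Multiply in F_3[x]: (x^2 + 2x + 2)·(x^6 + x^4 + x^3 + x^2 + 1) = x^8 + 2x^7 + 2x^4 + x^3 + 2x + 2.
Reduce using x^8 ≡ 2x^7 + x^3 + 2x^2 + 1 (mod x^8 + x^7 + 2x^3 + x^2 + 2).
Reduced: x^7 + 2x^4 + 2x^3 + 2x^2 + 2x.

0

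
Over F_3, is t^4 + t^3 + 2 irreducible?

Yes

Write g(t) = t^4 + t^3 + 2.
Check for roots in F_3: g(0) = 2; g(1) = 1; g(2) = 2.
No roots, so no linear factors.
Monic irreducibles of degree 2 over GF(3): t^2 + 1, t^2 + t + 2, t^2 + 2t + 2.
None of them divide g (all give nonzero remainder).
No irreducible factor of degree ≤ 2 exists, so g is irreducible over GF(3).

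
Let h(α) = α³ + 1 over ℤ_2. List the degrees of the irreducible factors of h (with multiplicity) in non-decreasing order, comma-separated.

Roots in ℤ_2: h(0) = 1; h(1) = 0 → root.
Linear factors from roots: (α + 1).
Complete factorization: h(α) = (α + 1)·(α² + α + 1).
Factor degrees with multiplicity: 1 + 2 = 3.

1, 2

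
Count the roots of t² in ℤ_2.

1

Write h(t) = t².
Evaluate at each of the 2 elements of ℤ_2:
h(0) = 0 → root; h(1) = 1.
Roots: {0}.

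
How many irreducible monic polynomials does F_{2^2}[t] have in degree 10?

104754

x^(4^10) − x is the product of all monic irreducibles of degree dividing 10; Möbius inversion gives N = (1/10) Σ μ(10/d)·4^d.
Divisors of 10: 1, 2, 5, 10; μ(10/d) for each: 1, -1, -1, 1.
Σ = 4^1 − 4^2 − 4^5 + 4^10 = 1047540.
N = 1047540/10 = 104754.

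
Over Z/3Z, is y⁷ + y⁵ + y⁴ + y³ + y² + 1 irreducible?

No

Write m(y) = y⁷ + y⁵ + y⁴ + y³ + y² + 1.
Check for roots in Z/3Z: m(0) = 1; m(1) = 0 → root; m(2) = 0 → root.
m(1) = 0, so (y − 1) divides m(y); m is reducible.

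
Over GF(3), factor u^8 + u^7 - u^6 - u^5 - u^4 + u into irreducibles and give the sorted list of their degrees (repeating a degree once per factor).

1, 1, 3, 3

Write g(u) = u^8 + u^7 - u^6 - u^5 - u^4 + u.
Roots in GF(3): g(0) = 0 → root; g(1) = 0 → root; g(2) = 1.
Linear factors from roots: (u), (u - 1).
Complete factorization: g(u) = (u)·(u - 1)·(u^3 + u^2 + u - 1)·(u^3 + u^2 - u + 1).
Factor degrees with multiplicity: 1 + 1 + 3 + 3 = 8.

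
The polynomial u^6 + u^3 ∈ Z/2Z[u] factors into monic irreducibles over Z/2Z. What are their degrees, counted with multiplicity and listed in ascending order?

Write g(u) = u^6 + u^3.
Roots in Z/2Z: g(0) = 0 → root; g(1) = 0 → root.
Linear factors from roots: (u), (u + 1).
Complete factorization: g(u) = (u + 1)·(u)^3·(u^2 + u + 1).
Factor degrees with multiplicity: 1 + 1 + 1 + 1 + 2 = 6.

1, 1, 1, 1, 2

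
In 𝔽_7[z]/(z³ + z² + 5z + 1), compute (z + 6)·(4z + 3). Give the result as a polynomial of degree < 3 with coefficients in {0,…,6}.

Multiply in 𝔽_7[z]: (z + 6)·(4z + 3) = 4z² + 6z + 4.
Reduced: 4z² + 6z + 4.

4z^2 + 6z + 4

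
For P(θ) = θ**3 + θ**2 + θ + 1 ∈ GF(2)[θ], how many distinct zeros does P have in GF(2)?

1

Evaluate at each of the 2 elements of GF(2):
P(0) = 1; P(1) = 0 → root.
Roots: {1}.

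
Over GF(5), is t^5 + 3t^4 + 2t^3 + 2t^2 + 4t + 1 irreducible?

Yes

Write m(t) = t^5 + 3t^4 + 2t^3 + 2t^2 + 4t + 1.
Check for roots in GF(5): m(0) = 1; m(1) = 3; m(2) = 3; m(3) = 1; m(4) = 4.
No roots, so no linear factors.
Degree-2 irreducible divisors: test the 10 monic irreducibles of degree 2 over GF(5).
None of them divide m (all give nonzero remainder).
No irreducible factor of degree ≤ 2 exists, so m is irreducible over GF(5).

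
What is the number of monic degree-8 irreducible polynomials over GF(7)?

720300

Gauss's count: N_{7}(8) = (1/8) Σ_{d|8} μ(8/d)·7^d.
Divisors of 8: 1, 2, 4, 8; μ(8/d) for each: 0, 0, -1, 1.
Σ = − 7^4 + 7^8 = 5762400.
N = 5762400/8 = 720300.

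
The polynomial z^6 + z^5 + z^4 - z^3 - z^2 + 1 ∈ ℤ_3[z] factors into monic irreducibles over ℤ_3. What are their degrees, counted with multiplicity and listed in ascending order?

Write g(z) = z^6 + z^5 + z^4 - z^3 - z^2 + 1.
Roots in ℤ_3: g(0) = 1; g(1) = 2; g(2) = 2.
Complete factorization: g(z) = (z^6 + z^5 + z^4 - z^3 - z^2 + 1).
Factor degrees with multiplicity: 6 = 6.

6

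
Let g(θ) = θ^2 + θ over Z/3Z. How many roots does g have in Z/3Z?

2

Evaluate at each of the 3 elements of Z/3Z:
g(0) = 0 → root; g(1) = 2; g(2) = 0 → root.
Roots: {0, 2}.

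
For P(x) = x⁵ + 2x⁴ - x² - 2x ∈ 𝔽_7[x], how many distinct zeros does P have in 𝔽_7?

5

Evaluate at each of the 7 elements of 𝔽_7:
P(0) = 0 → root; P(1) = 0 → root; P(2) = 0 → root; P(3) = 5; P(4) = 0 → root; P(5) = 0 → root; P(6) = 2.
Roots: {0, 1, 2, 4, 5}.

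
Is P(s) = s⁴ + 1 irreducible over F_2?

Check for roots in F_2: P(0) = 1; P(1) = 0 → root.
P(1) = 0, so (s − 1) divides P(s); P is reducible.

No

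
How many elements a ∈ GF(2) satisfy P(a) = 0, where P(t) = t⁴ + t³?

Evaluate at each of the 2 elements of GF(2):
P(0) = 0 → root; P(1) = 0 → root.
Roots: {0, 1}.

2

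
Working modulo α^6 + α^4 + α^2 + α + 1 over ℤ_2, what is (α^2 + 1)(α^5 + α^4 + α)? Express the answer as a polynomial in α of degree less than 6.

Multiply in ℤ_2[α]: (α^2 + 1)·(α^5 + α^4 + α) = α^7 + α^6 + α^5 + α^4 + α^3 + α.
Reduce using α^6 ≡ α^4 + α^2 + α + 1 (mod α^6 + α^4 + α^2 + α + 1).
Reduced: α + 1.

α + 1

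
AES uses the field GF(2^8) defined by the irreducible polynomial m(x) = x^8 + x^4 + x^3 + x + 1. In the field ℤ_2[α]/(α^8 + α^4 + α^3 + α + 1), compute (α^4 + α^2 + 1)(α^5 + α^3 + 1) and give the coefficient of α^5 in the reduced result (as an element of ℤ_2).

Multiply in ℤ_2[α]: (α^4 + α^2 + 1)·(α^5 + α^3 + 1) = α^9 + α^4 + α^3 + α^2 + 1.
Reduce using α^8 ≡ α^4 + α^3 + α + 1 (mod α^8 + α^4 + α^3 + α + 1).
Reduced: α^5 + α^3 + α + 1.

1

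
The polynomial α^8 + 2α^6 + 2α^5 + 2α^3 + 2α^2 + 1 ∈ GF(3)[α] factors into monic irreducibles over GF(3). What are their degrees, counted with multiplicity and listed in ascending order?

8

Write h(α) = α^8 + 2α^6 + 2α^5 + 2α^3 + 2α^2 + 1.
Roots in GF(3): h(0) = 1; h(1) = 1; h(2) = 2.
Complete factorization: h(α) = (α^8 + 2α^6 + 2α^5 + 2α^3 + 2α^2 + 1).
Factor degrees with multiplicity: 8 = 8.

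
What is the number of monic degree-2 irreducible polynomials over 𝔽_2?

Gauss's count: N_{2}(2) = (1/2) Σ_{d|2} μ(2/d)·2^d.
Divisors of 2: 1, 2; μ(2/d) for each: -1, 1.
Σ = − 2^1 + 2^2 = 2.
N = 2/2 = 1.

1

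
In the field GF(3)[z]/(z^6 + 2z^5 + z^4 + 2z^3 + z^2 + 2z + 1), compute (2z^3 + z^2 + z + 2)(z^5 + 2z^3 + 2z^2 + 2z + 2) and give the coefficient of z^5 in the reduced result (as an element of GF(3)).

1

Multiply in GF(3)[z]: (2z^3 + z^2 + z + 2)·(z^5 + 2z^3 + 2z^2 + 2z + 2) = 2z^8 + z^7 + 2z^6 + 2z^5 + 2z^4 + 2z^2 + 1.
Reduce using z^6 ≡ z^5 + 2z^4 + z^3 + 2z^2 + z + 2 (mod z^6 + 2z^5 + z^4 + 2z^3 + z^2 + 2z + 1).
Reduced: z^5 + 2z^3 + 1.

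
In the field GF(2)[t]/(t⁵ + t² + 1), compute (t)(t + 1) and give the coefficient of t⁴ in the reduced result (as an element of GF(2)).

Multiply in GF(2)[t]: (t)·(t + 1) = t² + t.
Reduced: t² + t.

0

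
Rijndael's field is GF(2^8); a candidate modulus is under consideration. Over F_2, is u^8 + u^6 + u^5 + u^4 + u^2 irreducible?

No

Write f(u) = u^8 + u^6 + u^5 + u^4 + u^2.
Check for roots in F_2: f(0) = 0 → root; f(1) = 1.
f(0) = 0, so (u) divides f(u); f is reducible.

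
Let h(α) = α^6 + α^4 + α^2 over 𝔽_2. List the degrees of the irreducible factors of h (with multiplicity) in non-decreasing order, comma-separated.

Roots in 𝔽_2: h(0) = 0 → root; h(1) = 1.
Linear factors from roots: (α).
Complete factorization: h(α) = (α)^2·(α^2 + α + 1)^2.
Factor degrees with multiplicity: 1 + 1 + 2 + 2 = 6.

1, 1, 2, 2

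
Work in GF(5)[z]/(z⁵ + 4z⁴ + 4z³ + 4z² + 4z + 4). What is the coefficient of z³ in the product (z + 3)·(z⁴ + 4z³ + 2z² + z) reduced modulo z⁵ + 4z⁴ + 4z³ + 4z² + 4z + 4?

Multiply in GF(5)[z]: (z + 3)·(z⁴ + 4z³ + 2z² + z) = z⁵ + 2z⁴ + 4z³ + 2z² + 3z.
Reduce using z⁵ ≡ z⁴ + z³ + z² + z + 1 (mod z⁵ + 4z⁴ + 4z³ + 4z² + 4z + 4).
Reduced: 3z⁴ + 3z² + 4z + 1.

0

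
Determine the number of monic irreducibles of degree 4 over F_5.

150

Gauss's count: N_{5}(4) = (1/4) Σ_{d|4} μ(4/d)·5^d.
Divisors of 4: 1, 2, 4; μ(4/d) for each: 0, -1, 1.
Σ = − 5^2 + 5^4 = 600.
N = 600/4 = 150.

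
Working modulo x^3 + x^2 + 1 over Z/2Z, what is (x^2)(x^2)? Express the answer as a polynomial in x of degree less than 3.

x^2 + x + 1

Multiply in Z/2Z[x]: (x^2)·(x^2) = x^4.
Reduce using x^3 ≡ x^2 + 1 (mod x^3 + x^2 + 1).
Reduced: x^2 + x + 1.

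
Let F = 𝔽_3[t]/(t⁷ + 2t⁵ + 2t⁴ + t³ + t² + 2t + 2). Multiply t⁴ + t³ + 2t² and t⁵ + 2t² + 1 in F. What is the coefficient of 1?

0

Multiply in 𝔽_3[t]: (t⁴ + t³ + 2t²)·(t⁵ + 2t² + 1) = t⁹ + t⁸ + 2t⁷ + 2t⁶ + 2t⁵ + 2t⁴ + t³ + 2t².
Reduce using t⁷ ≡ t⁵ + t⁴ + 2t³ + 2t² + t + 1 (mod t⁷ + 2t⁵ + 2t⁴ + t³ + t² + 2t + 2).
Reduced: t⁶ + 2t⁵ + t³ + t² + t.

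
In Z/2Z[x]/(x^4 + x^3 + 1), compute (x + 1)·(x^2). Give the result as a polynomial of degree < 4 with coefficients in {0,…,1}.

x^3 + x^2

Multiply in Z/2Z[x]: (x + 1)·(x^2) = x^3 + x^2.
Reduced: x^3 + x^2.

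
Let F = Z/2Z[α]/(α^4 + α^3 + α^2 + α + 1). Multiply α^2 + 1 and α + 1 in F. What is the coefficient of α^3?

1

Multiply in Z/2Z[α]: (α^2 + 1)·(α + 1) = α^3 + α^2 + α + 1.
Reduced: α^3 + α^2 + α + 1.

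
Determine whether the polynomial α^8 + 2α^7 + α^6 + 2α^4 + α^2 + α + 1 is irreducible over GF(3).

No

Write m(α) = α^8 + 2α^7 + α^6 + 2α^4 + α^2 + α + 1.
Check for roots in GF(3): m(0) = 1; m(1) = 0 → root; m(2) = 0 → root.
m(1) = 0, so (α − 1) divides m(α); m is reducible.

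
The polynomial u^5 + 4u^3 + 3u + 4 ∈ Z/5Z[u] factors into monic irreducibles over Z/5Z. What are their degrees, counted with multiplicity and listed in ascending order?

5

Write h(u) = u^5 + 4u^3 + 3u + 4.
Roots in Z/5Z: h(0) = 4; h(1) = 2; h(2) = 4; h(3) = 4; h(4) = 1.
Complete factorization: h(u) = (u^5 + 4u^3 + 3u + 4).
Factor degrees with multiplicity: 5 = 5.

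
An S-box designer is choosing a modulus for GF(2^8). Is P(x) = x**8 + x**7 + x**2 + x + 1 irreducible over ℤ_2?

Check for roots in ℤ_2: P(0) = 1; P(1) = 1.
No roots, so no linear factors.
Monic irreducibles of degree 2 over GF(2): x**2 + x + 1.
None of them divide P (all give nonzero remainder).
Monic irreducibles of degree 3 over GF(2): x**3 + x + 1, x**3 + x**2 + 1.
None of them divide P (all give nonzero remainder).
Monic irreducibles of degree 4 over GF(2): x**4 + x + 1, x**4 + x**3 + 1, x**4 + x**3 + x**2 + x + 1.
None of them divide P (all give nonzero remainder).
No irreducible factor of degree ≤ 4 exists, so P is irreducible over GF(2).

Yes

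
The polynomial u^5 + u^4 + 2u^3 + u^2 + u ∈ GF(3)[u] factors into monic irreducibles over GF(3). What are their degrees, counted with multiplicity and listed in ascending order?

Write h(u) = u^5 + u^4 + 2u^3 + u^2 + u.
Roots in GF(3): h(0) = 0 → root; h(1) = 0 → root; h(2) = 1.
Linear factors from roots: (u), (u + 2).
Complete factorization: h(u) = (u)·(u + 2)^2·(u^2 + 1).
Factor degrees with multiplicity: 1 + 1 + 1 + 2 = 5.

1, 1, 1, 2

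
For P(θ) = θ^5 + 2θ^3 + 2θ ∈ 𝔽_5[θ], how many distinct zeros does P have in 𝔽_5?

3

Evaluate at each of the 5 elements of 𝔽_5:
P(0) = 0 → root; P(1) = 0 → root; P(2) = 2; P(3) = 3; P(4) = 0 → root.
Roots: {0, 1, 4}.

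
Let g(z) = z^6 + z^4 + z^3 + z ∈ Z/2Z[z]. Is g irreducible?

Check for roots in Z/2Z: g(0) = 0 → root; g(1) = 0 → root.
g(0) = 0, so (z) divides g(z); g is reducible.

No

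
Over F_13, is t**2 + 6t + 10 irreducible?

Write g(t) = t**2 + 6t + 10.
Check each element of F_13 for a root: g(0)=10, g(1)=4, g(2)=0, g(3)=11, g(4)=11, g(5)=0, g(6)=4, g(7)=10, g(8)=5, g(9)=2, g(10)=1, g(11)=2, g(12)=5.
g(2) = 0, so (t − 2) divides g(t); g is reducible.

No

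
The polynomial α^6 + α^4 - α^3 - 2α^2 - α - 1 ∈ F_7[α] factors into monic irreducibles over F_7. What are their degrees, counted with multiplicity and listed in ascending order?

3, 3

Write h(α) = α^6 + α^4 - α^3 - 2α^2 - α - 1.
Complete factorization: h(α) = (α^3 + 2α^2 - 2α - 2)·(α^3 - 2α^2 - 3).
Factor degrees with multiplicity: 3 + 3 = 6.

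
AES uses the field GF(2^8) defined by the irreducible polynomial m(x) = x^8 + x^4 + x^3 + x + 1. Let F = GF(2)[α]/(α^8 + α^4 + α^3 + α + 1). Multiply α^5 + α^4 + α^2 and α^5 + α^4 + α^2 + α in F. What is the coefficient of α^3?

1

Multiply in GF(2)[α]: (α^5 + α^4 + α^2)·(α^5 + α^4 + α^2 + α) = α^10 + α^8 + α^6 + α^5 + α^4 + α^3.
Reduce using α^8 ≡ α^4 + α^3 + α + 1 (mod α^8 + α^4 + α^3 + α + 1).
Reduced: α^3 + α^2 + α + 1.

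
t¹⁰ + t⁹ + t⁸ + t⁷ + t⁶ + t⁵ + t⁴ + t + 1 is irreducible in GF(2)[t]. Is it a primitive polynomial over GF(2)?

Yes

Write f(t) = t¹⁰ + t⁹ + t⁸ + t⁷ + t⁶ + t⁵ + t⁴ + t + 1.
|GF(2^10)^×| = 2^10 − 1 = 1023. Prime factorization: 1023 = 3·11·31.
f is primitive ⇔ t has order 1023 in GF(2)[t]/(f), i.e. t^(1023/q) ≠ 1 for each prime q | 1023.
t^(341) mod f = t⁸ + t⁷ + t⁵ + t³ + t² + t + 1.
t^(93) mod f = t⁹ + t⁷ + t⁶ + t⁵ + t⁴ + t³ + t.
t^(33) mod f = t⁹ + t⁸ + t⁷ + t⁴ + t³ + t².
None equal 1, so t has full order 1023; f is primitive.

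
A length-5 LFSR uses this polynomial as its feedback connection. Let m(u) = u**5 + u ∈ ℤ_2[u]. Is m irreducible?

No

Check for roots in ℤ_2: m(0) = 0 → root; m(1) = 0 → root.
m(0) = 0, so (u) divides m(u); m is reducible.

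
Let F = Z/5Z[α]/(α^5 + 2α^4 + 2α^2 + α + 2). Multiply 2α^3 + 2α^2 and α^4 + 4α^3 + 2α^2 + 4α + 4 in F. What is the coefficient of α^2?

3

Multiply in Z/5Z[α]: (2α^3 + 2α^2)·(α^4 + 4α^3 + 2α^2 + 4α + 4) = 2α^7 + 2α^5 + 2α^4 + α^3 + 3α^2.
Reduce using α^5 ≡ 3α^4 + 3α^2 + 4α + 3 (mod α^5 + 2α^4 + 2α^2 + α + 2).
Reduced: 3α^4 + 2α^3 + 3α^2 + 3α.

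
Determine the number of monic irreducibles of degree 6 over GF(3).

116

By the necklace-counting formula, N_3(6) = (1/6) Σ_{d|6} μ(6/d)·3^d.
Divisors of 6: 1, 2, 3, 6; μ(6/d) for each: 1, -1, -1, 1.
Σ = 3^1 − 3^2 − 3^3 + 3^6 = 696.
N = 696/6 = 116.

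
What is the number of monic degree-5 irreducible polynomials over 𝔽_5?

624

The number of monic irreducibles of degree 5 over GF(5) is (1/5)·Σ_{d∣5} μ(5/d) 5^d.
Divisors of 5: 1, 5; μ(5/d) for each: -1, 1.
Σ = − 5^1 + 5^5 = 3120.
N = 3120/5 = 624.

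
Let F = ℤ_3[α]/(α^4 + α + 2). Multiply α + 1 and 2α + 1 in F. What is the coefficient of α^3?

0

Multiply in ℤ_3[α]: (α + 1)·(2α + 1) = 2α^2 + 1.
Reduced: 2α^2 + 1.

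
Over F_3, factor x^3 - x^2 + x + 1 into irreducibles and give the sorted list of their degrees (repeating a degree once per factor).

Write f(x) = x^3 - x^2 + x + 1.
Roots in F_3: f(0) = 1; f(1) = 2; f(2) = 1.
Complete factorization: f(x) = (x^3 - x^2 + x + 1).
Factor degrees with multiplicity: 3 = 3.

3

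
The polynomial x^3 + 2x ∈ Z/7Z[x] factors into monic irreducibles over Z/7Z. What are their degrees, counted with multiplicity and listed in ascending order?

1, 2

Write f(x) = x^3 + 2x.
Linear factors from roots: (x).
Complete factorization: f(x) = (x)·(x^2 + 2).
Factor degrees with multiplicity: 1 + 2 = 3.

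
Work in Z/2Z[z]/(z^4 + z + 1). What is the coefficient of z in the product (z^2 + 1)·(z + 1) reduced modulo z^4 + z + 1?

1

Multiply in Z/2Z[z]: (z^2 + 1)·(z + 1) = z^3 + z^2 + z + 1.
Reduced: z^3 + z^2 + z + 1.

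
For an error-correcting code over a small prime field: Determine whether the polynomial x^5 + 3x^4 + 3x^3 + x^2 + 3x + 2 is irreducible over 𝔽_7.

Write h(x) = x^5 + 3x^4 + 3x^3 + x^2 + 3x + 2.
Check for roots in 𝔽_7: h(0) = 2; h(1) = 6; h(2) = 4; h(3) = 6; h(4) = 5; h(5) = 6; h(6) = 6.
No roots, so no linear factors.
Degree-2 irreducible divisors: test the 21 monic irreducibles of degree 2 over GF(7).
None of them divide h (all give nonzero remainder).
No irreducible factor of degree ≤ 2 exists, so h is irreducible over GF(7).

Yes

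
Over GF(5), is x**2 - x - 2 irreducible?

No

Write m(x) = x**2 - x - 2.
Check for roots in GF(5): m(0) = 3; m(1) = 3; m(2) = 0 → root; m(3) = 4; m(4) = 0 → root.
m(2) = 0, so (x − 2) divides m(x); m is reducible.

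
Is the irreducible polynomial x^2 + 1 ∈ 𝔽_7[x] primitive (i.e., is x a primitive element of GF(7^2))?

No

Write f(x) = x^2 + 1.
|GF(7^2)^×| = 7^2 − 1 = 48. Prime factorization: 48 = 2^4·3.
f is primitive ⇔ x has order 48 in GF(7)[x]/(f), i.e. x^(48/q) ≠ 1 for each prime q | 48.
x^(24) mod f = 1
x^(16) mod f = 1
Since x^(24) = 1, the order of x divides 24 < 48; not primitive.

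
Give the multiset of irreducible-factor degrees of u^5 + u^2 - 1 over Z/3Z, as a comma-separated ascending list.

Write h(u) = u^5 + u^2 - 1.
Roots in Z/3Z: h(0) = 2; h(1) = 1; h(2) = 2.
Complete factorization: h(u) = (u^2 - u - 1)·(u^3 + u^2 - u + 1).
Factor degrees with multiplicity: 2 + 3 = 5.

2, 3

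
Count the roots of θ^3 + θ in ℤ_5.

Write f(θ) = θ^3 + θ.
Evaluate at each of the 5 elements of ℤ_5:
f(0) = 0 → root; f(1) = 2; f(2) = 0 → root; f(3) = 0 → root; f(4) = 3.
Roots: {0, 2, 3}.

3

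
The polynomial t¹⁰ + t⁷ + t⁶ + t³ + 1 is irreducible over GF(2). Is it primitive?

Write f(t) = t¹⁰ + t⁷ + t⁶ + t³ + 1.
|GF(2^10)^×| = 2^10 − 1 = 1023. Prime factorization: 1023 = 3·11·31.
f is primitive ⇔ t has order 1023 in GF(2)[t]/(f), i.e. t^(1023/q) ≠ 1 for each prime q | 1023.
t^(341) mod f = 1
t^(93) mod f = t⁸ + t⁷ + t⁶ + t⁵ + t⁴ + t².
t^(33) mod f = t⁹ + t⁷ + t⁶ + t⁵ + t⁴ + t + 1.
Since t^(341) = 1, the order of t divides 341 < 1023; not primitive.

No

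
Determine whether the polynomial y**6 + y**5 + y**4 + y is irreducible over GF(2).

No

Write g(y) = y**6 + y**5 + y**4 + y.
Check for roots in GF(2): g(0) = 0 → root; g(1) = 0 → root.
g(0) = 0, so (y) divides g(y); g is reducible.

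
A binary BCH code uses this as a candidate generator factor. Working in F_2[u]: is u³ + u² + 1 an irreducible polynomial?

Write f(u) = u³ + u² + 1.
Check for roots in F_2: f(0) = 1; f(1) = 1.
No roots. A degree-3 polynomial over a field with no linear factor is irreducible.

Yes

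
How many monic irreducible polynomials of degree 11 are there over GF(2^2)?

381300

x^(4^11) − x is the product of all monic irreducibles of degree dividing 11; Möbius inversion gives N = (1/11) Σ μ(11/d)·4^d.
Divisors of 11: 1, 11; μ(11/d) for each: -1, 1.
Σ = − 4^1 + 4^11 = 4194300.
N = 4194300/11 = 381300.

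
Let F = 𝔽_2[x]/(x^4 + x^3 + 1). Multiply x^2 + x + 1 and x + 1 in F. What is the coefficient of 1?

1

Multiply in 𝔽_2[x]: (x^2 + x + 1)·(x + 1) = x^3 + 1.
Reduced: x^3 + 1.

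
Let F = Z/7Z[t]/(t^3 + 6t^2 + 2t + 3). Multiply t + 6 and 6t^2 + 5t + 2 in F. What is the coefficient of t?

Multiply in Z/7Z[t]: (t + 6)·(6t^2 + 5t + 2) = 6t^3 + 6t^2 + 4t + 5.
Reduce using t^3 ≡ t^2 + 5t + 4 (mod t^3 + 6t^2 + 2t + 3).
Reduced: 5t^2 + 6t + 1.

6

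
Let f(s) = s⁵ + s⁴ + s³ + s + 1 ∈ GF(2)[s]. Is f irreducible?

Yes

Check for roots in GF(2): f(0) = 1; f(1) = 1.
No roots, so no linear factors.
Monic irreducibles of degree 2 over GF(2): s² + s + 1.
None of them divide f (all give nonzero remainder).
No irreducible factor of degree ≤ 2 exists, so f is irreducible over GF(2).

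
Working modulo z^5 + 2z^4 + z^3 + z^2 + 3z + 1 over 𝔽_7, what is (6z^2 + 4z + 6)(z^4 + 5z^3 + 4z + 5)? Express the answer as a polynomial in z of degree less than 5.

Multiply in 𝔽_7[z]: (6z^2 + 4z + 6)·(z^4 + 5z^3 + 4z + 5) = 6z^6 + 6z^5 + 5z^4 + 5z^3 + 4z^2 + 2z + 2.
Reduce using z^5 ≡ 5z^4 + 6z^3 + 6z^2 + 4z + 6 (mod z^5 + 2z^4 + z^3 + z^2 + 3z + 1).
Reduced: 4z^4 + 5z^3 + 6z^2 + 1.

4z^4 + 5z^3 + 6z^2 + 1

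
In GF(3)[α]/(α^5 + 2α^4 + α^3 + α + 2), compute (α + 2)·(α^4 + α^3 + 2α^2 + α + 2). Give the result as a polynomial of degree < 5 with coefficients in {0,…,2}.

Multiply in GF(3)[α]: (α + 2)·(α^4 + α^3 + 2α^2 + α + 2) = α^5 + α^3 + 2α^2 + α + 1.
Reduce using α^5 ≡ α^4 + 2α^3 + 2α + 1 (mod α^5 + 2α^4 + α^3 + α + 2).
Reduced: α^4 + 2α^2 + 2.

α^4 + 2α^2 + 2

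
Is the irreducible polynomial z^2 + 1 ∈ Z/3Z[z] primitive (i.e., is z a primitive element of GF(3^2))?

Write f(z) = z^2 + 1.
|GF(3^2)^×| = 3^2 − 1 = 8. Prime factorization: 8 = 2^3.
f is primitive ⇔ z has order 8 in GF(3)[z]/(f), i.e. z^(8/q) ≠ 1 for each prime q | 8.
z^(4) mod f = 1
Since z^(4) = 1, the order of z divides 4 < 8; not primitive.

No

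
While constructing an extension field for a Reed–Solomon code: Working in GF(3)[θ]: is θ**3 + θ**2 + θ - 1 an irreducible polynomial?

Yes

Write f(θ) = θ**3 + θ**2 + θ - 1.
Check for roots in GF(3): f(0) = 2; f(1) = 2; f(2) = 1.
No roots. A degree-3 polynomial over a field with no linear factor is irreducible.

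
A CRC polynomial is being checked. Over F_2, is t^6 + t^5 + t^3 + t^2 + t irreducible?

No

Write m(t) = t^6 + t^5 + t^3 + t^2 + t.
Check for roots in F_2: m(0) = 0 → root; m(1) = 1.
m(0) = 0, so (t) divides m(t); m is reducible.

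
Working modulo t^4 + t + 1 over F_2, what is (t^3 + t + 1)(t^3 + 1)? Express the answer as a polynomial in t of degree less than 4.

Multiply in F_2[t]: (t^3 + t + 1)·(t^3 + 1) = t^6 + t^4 + t + 1.
Reduce using t^4 ≡ t + 1 (mod t^4 + t + 1).
Reduced: t^3 + t^2.

t^3 + t^2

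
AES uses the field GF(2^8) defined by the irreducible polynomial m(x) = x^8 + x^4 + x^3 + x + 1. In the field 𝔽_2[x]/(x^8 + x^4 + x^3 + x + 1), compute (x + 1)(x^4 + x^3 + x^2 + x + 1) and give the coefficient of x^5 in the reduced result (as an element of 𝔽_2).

Multiply in 𝔽_2[x]: (x + 1)·(x^4 + x^3 + x^2 + x + 1) = x^5 + 1.
Reduced: x^5 + 1.

1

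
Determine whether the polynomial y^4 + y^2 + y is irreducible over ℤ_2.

No

Write m(y) = y^4 + y^2 + y.
Check for roots in ℤ_2: m(0) = 0 → root; m(1) = 1.
m(0) = 0, so (y) divides m(y); m is reducible.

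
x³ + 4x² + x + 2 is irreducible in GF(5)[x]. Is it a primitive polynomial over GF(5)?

Yes

Write f(x) = x³ + 4x² + x + 2.
|GF(5^3)^×| = 5^3 − 1 = 124. Prime factorization: 124 = 2^2·31.
f is primitive ⇔ x has order 124 in GF(5)[x]/(f), i.e. x^(124/q) ≠ 1 for each prime q | 124.
x^(62) mod f = 4.
x^(4) mod f = 2x + 3.
None equal 1, so x has full order 124; f is primitive.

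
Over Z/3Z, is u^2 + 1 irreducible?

Yes

Write h(u) = u^2 + 1.
Check for roots in Z/3Z: h(0) = 1; h(1) = 2; h(2) = 2.
No roots. A degree-2 polynomial over a field with no linear factor is irreducible.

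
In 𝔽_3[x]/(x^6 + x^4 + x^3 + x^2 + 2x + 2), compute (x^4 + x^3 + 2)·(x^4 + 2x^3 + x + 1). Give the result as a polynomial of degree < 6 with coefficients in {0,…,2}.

Multiply in 𝔽_3[x]: (x^4 + x^3 + 2)·(x^4 + 2x^3 + x + 1) = x^8 + 2x^6 + x^5 + x^4 + 2x^3 + 2x + 2.
Reduce using x^6 ≡ 2x^4 + 2x^3 + 2x^2 + x + 1 (mod x^6 + x^4 + x^3 + x^2 + 2x + 2).
Reduced: 2x^4 + 2x^3.

2x^4 + 2x^3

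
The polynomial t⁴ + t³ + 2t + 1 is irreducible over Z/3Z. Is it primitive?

Write f(t) = t⁴ + t³ + 2t + 1.
|GF(3^4)^×| = 3^4 − 1 = 80. Prime factorization: 80 = 2^4·5.
f is primitive ⇔ t has order 80 in GF(3)[t]/(f), i.e. t^(80/q) ≠ 1 for each prime q | 80.
t^(40) mod f = 1
t^(16) mod f = 2t² + t + 1.
Since t^(40) = 1, the order of t divides 40 < 80; not primitive.

No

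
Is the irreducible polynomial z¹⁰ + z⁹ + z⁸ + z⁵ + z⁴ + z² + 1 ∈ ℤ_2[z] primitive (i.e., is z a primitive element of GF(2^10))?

Write f(z) = z¹⁰ + z⁹ + z⁸ + z⁵ + z⁴ + z² + 1.
|GF(2^10)^×| = 2^10 − 1 = 1023. Prime factorization: 1023 = 3·11·31.
f is primitive ⇔ z has order 1023 in GF(2)[z]/(f), i.e. z^(1023/q) ≠ 1 for each prime q | 1023.
z^(341) mod f = 1
z^(93) mod f = z⁸ + z⁵ + z³ + z² + z.
z^(33) mod f = z⁸ + z⁶ + z² + 1.
Since z^(341) = 1, the order of z divides 341 < 1023; not primitive.

No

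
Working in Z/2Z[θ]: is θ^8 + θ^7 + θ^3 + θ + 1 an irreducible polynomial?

Write h(θ) = θ^8 + θ^7 + θ^3 + θ + 1.
Check for roots in Z/2Z: h(0) = 1; h(1) = 1.
No roots, so no linear factors.
Monic irreducibles of degree 2 over GF(2): θ^2 + θ + 1.
None of them divide h (all give nonzero remainder).
Monic irreducibles of degree 3 over GF(2): θ^3 + θ + 1, θ^3 + θ^2 + 1.
None of them divide h (all give nonzero remainder).
Monic irreducibles of degree 4 over GF(2): θ^4 + θ + 1, θ^4 + θ^3 + 1, θ^4 + θ^3 + θ^2 + θ + 1.
None of them divide h (all give nonzero remainder).
No irreducible factor of degree ≤ 4 exists, so h is irreducible over GF(2).

Yes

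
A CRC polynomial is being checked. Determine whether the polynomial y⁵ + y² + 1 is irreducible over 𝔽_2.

Yes

Write h(y) = y⁵ + y² + 1.
Check for roots in 𝔽_2: h(0) = 1; h(1) = 1.
No roots, so no linear factors.
Monic irreducibles of degree 2 over GF(2): y² + y + 1.
None of them divide h (all give nonzero remainder).
No irreducible factor of degree ≤ 2 exists, so h is irreducible over GF(2).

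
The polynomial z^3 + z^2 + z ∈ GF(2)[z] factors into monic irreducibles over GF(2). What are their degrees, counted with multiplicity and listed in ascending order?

Write h(z) = z^3 + z^2 + z.
Roots in GF(2): h(0) = 0 → root; h(1) = 1.
Linear factors from roots: (z).
Complete factorization: h(z) = (z)·(z^2 + z + 1).
Factor degrees with multiplicity: 1 + 2 = 3.

1, 2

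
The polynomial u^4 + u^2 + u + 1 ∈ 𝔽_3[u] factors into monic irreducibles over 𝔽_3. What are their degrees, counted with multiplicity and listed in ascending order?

Write f(u) = u^4 + u^2 + u + 1.
Roots in 𝔽_3: f(0) = 1; f(1) = 1; f(2) = 2.
Complete factorization: f(u) = (u^4 + u^2 + u + 1).
Factor degrees with multiplicity: 4 = 4.

4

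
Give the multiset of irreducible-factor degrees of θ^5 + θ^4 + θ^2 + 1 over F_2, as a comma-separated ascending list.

1, 4

Write h(θ) = θ^5 + θ^4 + θ^2 + 1.
Roots in F_2: h(0) = 1; h(1) = 0 → root.
Linear factors from roots: (θ + 1).
Complete factorization: h(θ) = (θ + 1)·(θ^4 + θ + 1).
Factor degrees with multiplicity: 1 + 4 = 5.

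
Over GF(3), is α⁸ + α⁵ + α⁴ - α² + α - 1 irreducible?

Yes

Write h(α) = α⁸ + α⁵ + α⁴ - α² + α - 1.
Check for roots in GF(3): h(0) = 2; h(1) = 2; h(2) = 1.
No roots, so no linear factors.
Monic irreducibles of degree 2 over GF(3): α² + 1, α² + α - 1, α² - α - 1.
None of them divide h (all give nonzero remainder).
Degree-3 irreducible divisors: test the 8 monic irreducibles of degree 3 over GF(3).
None of them divide h (all give nonzero remainder).
Degree-4 irreducible divisors: test the 18 monic irreducibles of degree 4 over GF(3).
None of them divide h (all give nonzero remainder).
No irreducible factor of degree ≤ 4 exists, so h is irreducible over GF(3).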